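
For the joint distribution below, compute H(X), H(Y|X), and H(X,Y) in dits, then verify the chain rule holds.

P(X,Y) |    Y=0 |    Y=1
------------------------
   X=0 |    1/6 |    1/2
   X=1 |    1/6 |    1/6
H(X,Y) = 0.5396, H(X) = 0.2764, H(Y|X) = 0.2632 (all in dits)

Chain rule: H(X,Y) = H(X) + H(Y|X)

Left side — joint entropy directly:
H(X,Y) = -Σ p(x,y) log p(x,y) = 0.5396 dits

Right side — compute H(Y|X) from the conditional distributions:
P(X) = (2/3, 1/3), so H(X) = 0.2764 dits
H(Y|X) = Σ_x P(X=x) · H(Y|X=x):
  P(Y|X=0) = (1/4, 3/4), H(Y|X=0) = 0.2442, weight P(X=0) = 2/3
  P(Y|X=1) = (1/2, 1/2), H(Y|X=1) = 0.3010, weight P(X=1) = 1/3
H(Y|X) = 0.2632 dits

H(X) + H(Y|X) = 0.2764 + 0.2632 = 0.5396 dits

Both sides equal 0.5396 dits. ✓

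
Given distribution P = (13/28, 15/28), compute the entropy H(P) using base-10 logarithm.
0.2999 dits

Shannon entropy is H(X) = -Σ p(x) log p(x).

For P = (13/28, 15/28):
H = -13/28 × log_10(13/28) -15/28 × log_10(15/28)
H = 0.2999 dits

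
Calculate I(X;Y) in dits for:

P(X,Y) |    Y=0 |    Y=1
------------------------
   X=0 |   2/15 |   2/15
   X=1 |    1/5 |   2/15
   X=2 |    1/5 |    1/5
0.0019 dits

Mutual information: I(X;Y) = H(X) + H(Y) - H(X,Y)

Marginals:
P(X) = (4/15, 1/3, 2/5), H(X) = 0.4713 dits
P(Y) = (8/15, 7/15), H(Y) = 0.3001 dits

Joint entropy: H(X,Y) = 0.7694 dits

I(X;Y) = 0.4713 + 0.3001 - 0.7694 = 0.0019 dits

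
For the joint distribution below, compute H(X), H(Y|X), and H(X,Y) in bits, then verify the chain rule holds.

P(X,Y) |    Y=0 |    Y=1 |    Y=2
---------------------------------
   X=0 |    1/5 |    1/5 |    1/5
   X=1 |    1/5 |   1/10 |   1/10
H(X,Y) = 2.5219, H(X) = 0.9710, H(Y|X) = 1.5510 (all in bits)

Chain rule: H(X,Y) = H(X) + H(Y|X)

Left side — joint entropy directly:
H(X,Y) = -Σ p(x,y) log p(x,y) = 2.5219 bits

Right side — compute H(Y|X) from the conditional distributions:
P(X) = (3/5, 2/5), so H(X) = 0.9710 bits
H(Y|X) = Σ_x P(X=x) · H(Y|X=x):
  P(Y|X=0) = (1/3, 1/3, 1/3), H(Y|X=0) = 1.5850, weight P(X=0) = 3/5
  P(Y|X=1) = (1/2, 1/4, 1/4), H(Y|X=1) = 1.5000, weight P(X=1) = 2/5
H(Y|X) = 1.5510 bits

H(X) + H(Y|X) = 0.9710 + 1.5510 = 2.5219 bits

Both sides equal 2.5219 bits. ✓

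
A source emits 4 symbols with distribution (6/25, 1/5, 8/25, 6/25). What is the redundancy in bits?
0.0213 bits

Redundancy measures how far a source is from maximum entropy:
R = H_max - H(X)

Maximum entropy for 4 symbols: H_max = log_2(4) = 2.0000 bits
Actual entropy: H(X) = 1.9787 bits
Redundancy: R = 2.0000 - 1.9787 = 0.0213 bits

This redundancy represents potential for compression: the source could be compressed by 0.0213 bits per symbol.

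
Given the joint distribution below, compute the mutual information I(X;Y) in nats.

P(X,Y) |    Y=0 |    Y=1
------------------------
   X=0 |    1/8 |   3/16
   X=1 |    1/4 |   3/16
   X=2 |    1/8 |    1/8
0.0108 nats

Mutual information: I(X;Y) = H(X) + H(Y) - H(X,Y)

Marginals:
P(X) = (5/16, 7/16, 1/4), H(X) = 1.0717 nats
P(Y) = (1/2, 1/2), H(Y) = 0.6931 nats

Joint entropy: H(X,Y) = 1.7541 nats

I(X;Y) = 1.0717 + 0.6931 - 1.7541 = 0.0108 nats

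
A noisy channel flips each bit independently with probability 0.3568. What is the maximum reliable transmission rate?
0.0600 bits

For a binary symmetric channel (BSC) with error probability p:
Capacity C = 1 - H(p) bits per symbol

where H(p) = -p log₂(p) - (1-p) log₂(1-p) is the binary entropy function.

H(0.3568) = 0.9400 bits
C = 1 - 0.9400 = 0.0600 bits per symbol

This means we can reliably transmit up to 0.0600 bits of information per channel use.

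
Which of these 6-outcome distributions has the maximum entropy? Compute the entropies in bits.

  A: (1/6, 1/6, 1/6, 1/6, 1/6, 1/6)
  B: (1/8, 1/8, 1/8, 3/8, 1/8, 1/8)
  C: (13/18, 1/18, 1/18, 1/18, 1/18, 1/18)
A

For a discrete distribution over n outcomes, entropy is maximized by the uniform distribution.

Computing entropies:
H(A) = 2.5850 bits
H(B) = 2.4056 bits
H(C) = 1.4974 bits

The uniform distribution (where all probabilities equal 1/6) achieves the maximum entropy of log_2(6) = 2.5850 bits.

Distribution A has the highest entropy.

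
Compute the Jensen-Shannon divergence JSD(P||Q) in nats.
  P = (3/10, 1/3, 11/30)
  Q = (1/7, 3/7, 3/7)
0.0184 nats

Jensen-Shannon divergence is:
JSD(P||Q) = 0.5 × D_KL(P||M) + 0.5 × D_KL(Q||M)
where M = 0.5 × (P + Q) is the mixture distribution.

M = 0.5 × (3/10, 1/3, 11/30) + 0.5 × (1/7, 3/7, 3/7) = (0.221429, 8/21, 0.397619)

D_KL(P||M) = 0.0169 nats
D_KL(Q||M) = 0.0200 nats

JSD(P||Q) = 0.5 × 0.0169 + 0.5 × 0.0200 = 0.0184 nats

Unlike KL divergence, JSD is symmetric and bounded: 0 ≤ JSD ≤ log(2).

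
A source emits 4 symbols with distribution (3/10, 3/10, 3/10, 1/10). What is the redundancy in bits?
0.1045 bits

Redundancy measures how far a source is from maximum entropy:
R = H_max - H(X)

Maximum entropy for 4 symbols: H_max = log_2(4) = 2.0000 bits
Actual entropy: H(X) = 1.8955 bits
Redundancy: R = 2.0000 - 1.8955 = 0.1045 bits

This redundancy represents potential for compression: the source could be compressed by 0.1045 bits per symbol.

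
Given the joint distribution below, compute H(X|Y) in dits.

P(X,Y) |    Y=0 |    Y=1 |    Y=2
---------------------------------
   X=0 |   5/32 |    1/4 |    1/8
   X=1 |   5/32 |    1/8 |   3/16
0.2891 dits

Using the chain rule: H(X|Y) = H(X,Y) - H(Y)

First, compute H(X,Y) = 0.7645 dits

Marginal P(Y) = (5/16, 3/8, 5/16)
H(Y) = 0.4755 dits

H(X|Y) = H(X,Y) - H(Y) = 0.7645 - 0.4755 = 0.2891 dits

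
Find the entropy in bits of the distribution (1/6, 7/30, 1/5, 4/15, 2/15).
2.2812 bits

Shannon entropy is H(X) = -Σ p(x) log p(x).

For P = (1/6, 7/30, 1/5, 4/15, 2/15):
H = -1/6 × log_2(1/6) -7/30 × log_2(7/30) -1/5 × log_2(1/5) -4/15 × log_2(4/15) -2/15 × log_2(2/15)
H = 2.2812 bits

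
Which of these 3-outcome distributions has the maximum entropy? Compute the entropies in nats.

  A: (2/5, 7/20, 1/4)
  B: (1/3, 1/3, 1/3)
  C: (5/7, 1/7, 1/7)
B

For a discrete distribution over n outcomes, entropy is maximized by the uniform distribution.

Computing entropies:
H(A) = 1.0805 nats
H(B) = 1.0986 nats
H(C) = 0.7963 nats

The uniform distribution (where all probabilities equal 1/3) achieves the maximum entropy of log_e(3) = 1.0986 nats.

Distribution B has the highest entropy.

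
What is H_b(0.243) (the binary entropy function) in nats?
0.5545 nats

The binary entropy function is:
H(p) = -p log(p) - (1-p) log(1-p)

H(0.243) = -0.243 × log_e(0.243) - 0.757 × log_e(0.757)
H(0.243) = 0.5545 nats

Note: Binary entropy is maximized at p=0.5 (H=1 bit) and minimized at p=0 or p=1 (H=0).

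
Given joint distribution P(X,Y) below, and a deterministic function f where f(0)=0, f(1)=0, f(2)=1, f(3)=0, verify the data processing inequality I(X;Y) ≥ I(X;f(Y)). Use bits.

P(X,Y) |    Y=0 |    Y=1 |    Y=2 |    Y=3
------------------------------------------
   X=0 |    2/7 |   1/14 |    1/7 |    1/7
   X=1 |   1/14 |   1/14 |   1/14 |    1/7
I(X;Y) = 0.0571, I(X;f(Y)) = 0.0005, inequality holds: 0.0571 ≥ 0.0005

Data Processing Inequality: For any Markov chain X → Y → Z, we have I(X;Y) ≥ I(X;Z).

Here Z = f(Y) is a deterministic function of Y, forming X → Y → Z.

Original I(X;Y) = 0.0571 bits

After applying f:
P(X,Z) where Z=f(Y):
- P(X,Z=0) = P(X,Y=0) + P(X,Y=1) + P(X,Y=3)
- P(X,Z=1) = P(X,Y=2)

I(X;Z) = I(X;f(Y)) = 0.0005 bits

Verification: 0.0571 ≥ 0.0005 ✓

Information cannot be created by processing; the function f can only lose information about X.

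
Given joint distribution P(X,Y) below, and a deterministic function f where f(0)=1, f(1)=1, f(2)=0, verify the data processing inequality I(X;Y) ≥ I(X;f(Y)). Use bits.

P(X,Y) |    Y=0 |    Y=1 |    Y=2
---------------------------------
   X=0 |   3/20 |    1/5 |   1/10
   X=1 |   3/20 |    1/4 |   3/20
I(X;Y) = 0.0041, I(X;f(Y)) = 0.0024, inequality holds: 0.0041 ≥ 0.0024

Data Processing Inequality: For any Markov chain X → Y → Z, we have I(X;Y) ≥ I(X;Z).

Here Z = f(Y) is a deterministic function of Y, forming X → Y → Z.

Original I(X;Y) = 0.0041 bits

After applying f:
P(X,Z) where Z=f(Y):
- P(X,Z=0) = P(X,Y=2)
- P(X,Z=1) = P(X,Y=0) + P(X,Y=1)

I(X;Z) = I(X;f(Y)) = 0.0024 bits

Verification: 0.0041 ≥ 0.0024 ✓

Information cannot be created by processing; the function f can only lose information about X.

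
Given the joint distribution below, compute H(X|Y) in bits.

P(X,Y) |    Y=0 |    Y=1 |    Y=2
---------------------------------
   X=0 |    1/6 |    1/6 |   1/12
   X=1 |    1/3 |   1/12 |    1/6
0.9183 bits

Using the chain rule: H(X|Y) = H(X,Y) - H(Y)

First, compute H(X,Y) = 2.4183 bits

Marginal P(Y) = (1/2, 1/4, 1/4)
H(Y) = 1.5000 bits

H(X|Y) = H(X,Y) - H(Y) = 2.4183 - 1.5000 = 0.9183 bits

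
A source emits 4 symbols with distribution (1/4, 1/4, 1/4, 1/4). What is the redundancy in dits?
0.0000 dits

Redundancy measures how far a source is from maximum entropy:
R = H_max - H(X)

Maximum entropy for 4 symbols: H_max = log_10(4) = 0.6021 dits
Actual entropy: H(X) = 0.6021 dits
Redundancy: R = 0.6021 - 0.6021 = 0.0000 dits

This redundancy represents potential for compression: the source could be compressed by 0.0000 dits per symbol.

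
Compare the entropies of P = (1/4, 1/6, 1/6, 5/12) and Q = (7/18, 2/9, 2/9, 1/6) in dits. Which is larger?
Q

Computing entropies in dits:
H(P) = 0.5683
H(Q) = 0.5795

Distribution Q has higher entropy.

Intuition: The distribution closer to uniform (more spread out) has higher entropy.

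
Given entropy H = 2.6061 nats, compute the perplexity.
13.5461

Perplexity is e^H (or exp(H) for natural log).

H = 2.6061 nats
Perplexity = e^2.6061 = 13.5461

Interpretation: The model's uncertainty is equivalent to choosing uniformly among 13.5 options.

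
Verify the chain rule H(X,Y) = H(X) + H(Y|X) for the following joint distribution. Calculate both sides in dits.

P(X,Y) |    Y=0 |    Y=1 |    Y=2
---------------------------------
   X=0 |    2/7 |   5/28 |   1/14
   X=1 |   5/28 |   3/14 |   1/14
H(X,Y) = 0.7297, H(X) = 0.2999, H(Y|X) = 0.4298 (all in dits)

Chain rule: H(X,Y) = H(X) + H(Y|X)

Left side — joint entropy directly:
H(X,Y) = -Σ p(x,y) log p(x,y) = 0.7297 dits

Right side — compute H(Y|X) from the conditional distributions:
P(X) = (15/28, 13/28), so H(X) = 0.2999 dits
H(Y|X) = Σ_x P(X=x) · H(Y|X=x):
  P(Y|X=0) = (8/15, 1/3, 2/15), H(Y|X=0) = 0.4213, weight P(X=0) = 15/28
  P(Y|X=1) = (5/13, 6/13, 2/13), H(Y|X=1) = 0.4396, weight P(X=1) = 13/28
H(Y|X) = 0.4298 dits

H(X) + H(Y|X) = 0.2999 + 0.4298 = 0.7297 dits

Both sides equal 0.7297 dits. ✓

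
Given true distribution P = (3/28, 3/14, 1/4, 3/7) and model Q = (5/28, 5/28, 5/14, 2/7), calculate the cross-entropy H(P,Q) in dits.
0.5855 dits

Cross-entropy: H(P,Q) = -Σ p(x) log q(x)

Alternatively: H(P,Q) = H(P) + D_KL(P||Q)
H(P) = 0.5555 dits
D_KL(P||Q) = 0.0299 dits

H(P,Q) = 0.5555 + 0.0299 = 0.5855 dits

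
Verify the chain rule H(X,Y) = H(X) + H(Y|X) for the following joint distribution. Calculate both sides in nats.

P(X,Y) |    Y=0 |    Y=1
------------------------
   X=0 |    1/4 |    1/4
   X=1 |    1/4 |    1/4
H(X,Y) = 1.3863, H(X) = 0.6931, H(Y|X) = 0.6931 (all in nats)

Chain rule: H(X,Y) = H(X) + H(Y|X)

Left side — joint entropy directly:
H(X,Y) = -Σ p(x,y) log p(x,y) = 1.3863 nats

Right side — compute H(Y|X) from the conditional distributions:
P(X) = (1/2, 1/2), so H(X) = 0.6931 nats
H(Y|X) = Σ_x P(X=x) · H(Y|X=x):
  P(Y|X=0) = (1/2, 1/2), H(Y|X=0) = 0.6931, weight P(X=0) = 1/2
  P(Y|X=1) = (1/2, 1/2), H(Y|X=1) = 0.6931, weight P(X=1) = 1/2
H(Y|X) = 0.6931 nats

H(X) + H(Y|X) = 0.6931 + 0.6931 = 1.3863 nats

Both sides equal 1.3863 nats. ✓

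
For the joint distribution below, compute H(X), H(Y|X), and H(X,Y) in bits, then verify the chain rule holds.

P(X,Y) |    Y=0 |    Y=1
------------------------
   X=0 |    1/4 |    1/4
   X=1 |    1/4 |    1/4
H(X,Y) = 2.0000, H(X) = 1.0000, H(Y|X) = 1.0000 (all in bits)

Chain rule: H(X,Y) = H(X) + H(Y|X)

Left side — joint entropy directly:
H(X,Y) = -Σ p(x,y) log p(x,y) = 2.0000 bits

Right side — compute H(Y|X) from the conditional distributions:
P(X) = (1/2, 1/2), so H(X) = 1.0000 bits
H(Y|X) = Σ_x P(X=x) · H(Y|X=x):
  P(Y|X=0) = (1/2, 1/2), H(Y|X=0) = 1.0000, weight P(X=0) = 1/2
  P(Y|X=1) = (1/2, 1/2), H(Y|X=1) = 1.0000, weight P(X=1) = 1/2
H(Y|X) = 1.0000 bits

H(X) + H(Y|X) = 1.0000 + 1.0000 = 2.0000 bits

Both sides equal 2.0000 bits. ✓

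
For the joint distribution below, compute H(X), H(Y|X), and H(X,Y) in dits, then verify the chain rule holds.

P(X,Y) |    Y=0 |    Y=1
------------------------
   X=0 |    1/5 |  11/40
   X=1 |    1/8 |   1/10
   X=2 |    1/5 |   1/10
H(X,Y) = 0.7467, H(X) = 0.4562, H(Y|X) = 0.2905 (all in dits)

Chain rule: H(X,Y) = H(X) + H(Y|X)

Left side — joint entropy directly:
H(X,Y) = -Σ p(x,y) log p(x,y) = 0.7467 dits

Right side — compute H(Y|X) from the conditional distributions:
P(X) = (19/40, 9/40, 3/10), so H(X) = 0.4562 dits
H(Y|X) = Σ_x P(X=x) · H(Y|X=x):
  P(Y|X=0) = (8/19, 11/19), H(Y|X=0) = 0.2956, weight P(X=0) = 19/40
  P(Y|X=1) = (5/9, 4/9), H(Y|X=1) = 0.2983, weight P(X=1) = 9/40
  P(Y|X=2) = (2/3, 1/3), H(Y|X=2) = 0.2764, weight P(X=2) = 3/10
H(Y|X) = 0.2905 dits

H(X) + H(Y|X) = 0.4562 + 0.2905 = 0.7467 dits

Both sides equal 0.7467 dits. ✓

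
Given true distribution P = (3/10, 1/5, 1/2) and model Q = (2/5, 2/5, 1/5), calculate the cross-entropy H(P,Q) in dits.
0.5485 dits

Cross-entropy: H(P,Q) = -Σ p(x) log q(x)

Alternatively: H(P,Q) = H(P) + D_KL(P||Q)
H(P) = 0.4472 dits
D_KL(P||Q) = 0.1013 dits

H(P,Q) = 0.4472 + 0.1013 = 0.5485 dits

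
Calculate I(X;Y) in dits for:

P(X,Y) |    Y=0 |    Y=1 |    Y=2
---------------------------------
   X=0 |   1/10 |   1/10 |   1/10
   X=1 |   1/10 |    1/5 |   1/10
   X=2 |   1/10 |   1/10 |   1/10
0.0060 dits

Mutual information: I(X;Y) = H(X) + H(Y) - H(X,Y)

Marginals:
P(X) = (3/10, 2/5, 3/10), H(X) = 0.4729 dits
P(Y) = (3/10, 2/5, 3/10), H(Y) = 0.4729 dits

Joint entropy: H(X,Y) = 0.9398 dits

I(X;Y) = 0.4729 + 0.4729 - 0.9398 = 0.0060 dits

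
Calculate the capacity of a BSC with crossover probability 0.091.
0.5602 bits

For a binary symmetric channel (BSC) with error probability p:
Capacity C = 1 - H(p) bits per symbol

where H(p) = -p log₂(p) - (1-p) log₂(1-p) is the binary entropy function.

H(0.091) = 0.4398 bits
C = 1 - 0.4398 = 0.5602 bits per symbol

This means we can reliably transmit up to 0.5602 bits of information per channel use.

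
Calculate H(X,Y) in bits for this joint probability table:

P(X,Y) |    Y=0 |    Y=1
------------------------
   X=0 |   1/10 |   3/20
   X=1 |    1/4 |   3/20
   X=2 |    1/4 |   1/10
2.4855 bits

Joint entropy is H(X,Y) = -Σ_{x,y} p(x,y) log p(x,y).

Summing over all non-zero entries:
H(X,Y) = -[1/10·log_2(1/10) + 3/20·log_2(3/20) + 1/4·log_2(1/4) + 3/20·log_2(3/20) + 1/4·log_2(1/4) + 1/10·log_2(1/10)]
H(X,Y) = 2.4855 bits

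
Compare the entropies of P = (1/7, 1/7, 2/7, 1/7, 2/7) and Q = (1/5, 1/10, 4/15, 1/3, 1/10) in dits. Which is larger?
P

Computing entropies in dits:
H(P) = 0.6731
H(Q) = 0.6519

Distribution P has higher entropy.

Intuition: The distribution closer to uniform (more spread out) has higher entropy.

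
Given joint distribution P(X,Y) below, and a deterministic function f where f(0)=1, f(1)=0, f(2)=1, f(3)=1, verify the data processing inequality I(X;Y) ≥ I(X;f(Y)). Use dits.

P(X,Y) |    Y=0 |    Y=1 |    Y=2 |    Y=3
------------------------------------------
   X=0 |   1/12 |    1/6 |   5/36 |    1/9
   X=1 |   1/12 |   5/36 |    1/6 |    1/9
I(X;Y) = 0.0011, I(X;f(Y)) = 0.0008, inequality holds: 0.0011 ≥ 0.0008

Data Processing Inequality: For any Markov chain X → Y → Z, we have I(X;Y) ≥ I(X;Z).

Here Z = f(Y) is a deterministic function of Y, forming X → Y → Z.

Original I(X;Y) = 0.0011 dits

After applying f:
P(X,Z) where Z=f(Y):
- P(X,Z=0) = P(X,Y=1)
- P(X,Z=1) = P(X,Y=0) + P(X,Y=2) + P(X,Y=3)

I(X;Z) = I(X;f(Y)) = 0.0008 dits

Verification: 0.0011 ≥ 0.0008 ✓

Information cannot be created by processing; the function f can only lose information about X.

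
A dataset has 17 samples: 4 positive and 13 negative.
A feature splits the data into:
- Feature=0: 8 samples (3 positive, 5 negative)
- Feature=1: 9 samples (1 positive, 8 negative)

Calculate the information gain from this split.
0.0716 bits

Information Gain = H(Y) - H(Y|Feature)

Before split:
P(positive) = 4/17 = 0.2353
H(Y) = 0.7871 bits

After split:
Feature=0: H = 0.9544 bits (weight = 8/17)
Feature=1: H = 0.5033 bits (weight = 9/17)
H(Y|Feature) = (8/17)×0.9544 + (9/17)×0.5033 = 0.7156 bits

Information Gain = 0.7871 - 0.7156 = 0.0716 bits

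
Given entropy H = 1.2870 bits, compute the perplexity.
2.4402

Perplexity is 2^H (or exp(H) for natural log).

H = 1.2870 bits
Perplexity = 2^1.2870 = 2.4402

Interpretation: The model's uncertainty is equivalent to choosing uniformly among 2.4 options.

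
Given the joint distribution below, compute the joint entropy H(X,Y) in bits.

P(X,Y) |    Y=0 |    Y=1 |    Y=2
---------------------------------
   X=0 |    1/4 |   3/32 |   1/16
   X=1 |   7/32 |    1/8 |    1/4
2.4248 bits

Joint entropy is H(X,Y) = -Σ_{x,y} p(x,y) log p(x,y).

Summing over all non-zero entries:
H(X,Y) = -[1/4·log_2(1/4) + 3/32·log_2(3/32) + 1/16·log_2(1/16) + 7/32·log_2(7/32) + 1/8·log_2(1/8) + 1/4·log_2(1/4)]
H(X,Y) = 2.4248 bits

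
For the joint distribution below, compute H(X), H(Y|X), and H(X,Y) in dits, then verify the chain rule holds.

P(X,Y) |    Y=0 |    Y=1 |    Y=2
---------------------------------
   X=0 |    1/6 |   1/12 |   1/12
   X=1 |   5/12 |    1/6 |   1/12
H(X,Y) = 0.6876, H(X) = 0.2764, H(Y|X) = 0.4112 (all in dits)

Chain rule: H(X,Y) = H(X) + H(Y|X)

Left side — joint entropy directly:
H(X,Y) = -Σ p(x,y) log p(x,y) = 0.6876 dits

Right side — compute H(Y|X) from the conditional distributions:
P(X) = (1/3, 2/3), so H(X) = 0.2764 dits
H(Y|X) = Σ_x P(X=x) · H(Y|X=x):
  P(Y|X=0) = (1/2, 1/4, 1/4), H(Y|X=0) = 0.4515, weight P(X=0) = 1/3
  P(Y|X=1) = (5/8, 1/4, 1/8), H(Y|X=1) = 0.3910, weight P(X=1) = 2/3
H(Y|X) = 0.4112 dits

H(X) + H(Y|X) = 0.2764 + 0.4112 = 0.6876 dits

Both sides equal 0.6876 dits. ✓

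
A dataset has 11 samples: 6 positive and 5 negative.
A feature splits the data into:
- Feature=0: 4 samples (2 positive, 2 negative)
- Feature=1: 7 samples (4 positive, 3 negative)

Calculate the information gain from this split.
0.0034 bits

Information Gain = H(Y) - H(Y|Feature)

Before split:
P(positive) = 6/11 = 0.5455
H(Y) = 0.9940 bits

After split:
Feature=0: H = 1.0000 bits (weight = 4/11)
Feature=1: H = 0.9852 bits (weight = 7/11)
H(Y|Feature) = (4/11)×1.0000 + (7/11)×0.9852 = 0.9906 bits

Information Gain = 0.9940 - 0.9906 = 0.0034 bits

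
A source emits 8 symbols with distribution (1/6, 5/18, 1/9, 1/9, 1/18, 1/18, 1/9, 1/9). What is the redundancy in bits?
0.1837 bits

Redundancy measures how far a source is from maximum entropy:
R = H_max - H(X)

Maximum entropy for 8 symbols: H_max = log_2(8) = 3.0000 bits
Actual entropy: H(X) = 2.8163 bits
Redundancy: R = 3.0000 - 2.8163 = 0.1837 bits

This redundancy represents potential for compression: the source could be compressed by 0.1837 bits per symbol.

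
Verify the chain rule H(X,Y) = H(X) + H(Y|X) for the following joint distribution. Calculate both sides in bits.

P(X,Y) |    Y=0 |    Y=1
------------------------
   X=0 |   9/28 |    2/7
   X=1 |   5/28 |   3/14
H(X,Y) = 1.9628, H(X) = 0.9666, H(Y|X) = 0.9961 (all in bits)

Chain rule: H(X,Y) = H(X) + H(Y|X)

Left side — joint entropy directly:
H(X,Y) = -Σ p(x,y) log p(x,y) = 1.9628 bits

Right side — compute H(Y|X) from the conditional distributions:
P(X) = (17/28, 11/28), so H(X) = 0.9666 bits
H(Y|X) = Σ_x P(X=x) · H(Y|X=x):
  P(Y|X=0) = (9/17, 8/17), H(Y|X=0) = 0.9975, weight P(X=0) = 17/28
  P(Y|X=1) = (5/11, 6/11), H(Y|X=1) = 0.9940, weight P(X=1) = 11/28
H(Y|X) = 0.9961 bits

H(X) + H(Y|X) = 0.9666 + 0.9961 = 1.9628 bits

Both sides equal 1.9628 bits. ✓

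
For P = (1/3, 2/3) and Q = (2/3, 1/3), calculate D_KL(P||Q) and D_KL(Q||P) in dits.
D_KL(P||Q) = 0.1003, D_KL(Q||P) = 0.1003

KL divergence is not symmetric: D_KL(P||Q) ≠ D_KL(Q||P) in general.

D_KL(P||Q) = 0.1003 dits
D_KL(Q||P) = 0.1003 dits

In this case they happen to be equal (to 4 decimal places).

This asymmetry is why KL divergence is not a true distance metric.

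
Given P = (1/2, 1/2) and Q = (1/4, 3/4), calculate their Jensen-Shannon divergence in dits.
0.0147 dits

Jensen-Shannon divergence is:
JSD(P||Q) = 0.5 × D_KL(P||M) + 0.5 × D_KL(Q||M)
where M = 0.5 × (P + Q) is the mixture distribution.

M = 0.5 × (1/2, 1/2) + 0.5 × (1/4, 3/4) = (3/8, 5/8)

D_KL(P||M) = 0.0140 dits
D_KL(Q||M) = 0.0154 dits

JSD(P||Q) = 0.5 × 0.0140 + 0.5 × 0.0154 = 0.0147 dits

Unlike KL divergence, JSD is symmetric and bounded: 0 ≤ JSD ≤ log(2).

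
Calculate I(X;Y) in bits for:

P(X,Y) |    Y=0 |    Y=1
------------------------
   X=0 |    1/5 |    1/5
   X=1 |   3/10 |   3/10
0.0000 bits

Mutual information: I(X;Y) = H(X) + H(Y) - H(X,Y)

Marginals:
P(X) = (2/5, 3/5), H(X) = 0.9710 bits
P(Y) = (1/2, 1/2), H(Y) = 1.0000 bits

Joint entropy: H(X,Y) = 1.9710 bits

I(X;Y) = 0.9710 + 1.0000 - 1.9710 = 0.0000 bits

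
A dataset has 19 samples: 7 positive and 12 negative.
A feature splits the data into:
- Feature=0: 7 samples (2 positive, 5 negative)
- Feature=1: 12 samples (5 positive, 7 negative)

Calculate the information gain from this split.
0.0126 bits

Information Gain = H(Y) - H(Y|Feature)

Before split:
P(positive) = 7/19 = 0.3684
H(Y) = 0.9495 bits

After split:
Feature=0: H = 0.8631 bits (weight = 7/19)
Feature=1: H = 0.9799 bits (weight = 12/19)
H(Y|Feature) = (7/19)×0.8631 + (12/19)×0.9799 = 0.9369 bits

Information Gain = 0.9495 - 0.9369 = 0.0126 bits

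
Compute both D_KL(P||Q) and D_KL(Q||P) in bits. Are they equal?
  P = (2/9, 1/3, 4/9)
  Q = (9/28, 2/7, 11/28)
D_KL(P||Q) = 0.0349, D_KL(Q||P) = 0.0377

KL divergence is not symmetric: D_KL(P||Q) ≠ D_KL(Q||P) in general.

D_KL(P||Q) = 0.0349 bits
D_KL(Q||P) = 0.0377 bits

No, they are not equal!

This asymmetry is why KL divergence is not a true distance metric.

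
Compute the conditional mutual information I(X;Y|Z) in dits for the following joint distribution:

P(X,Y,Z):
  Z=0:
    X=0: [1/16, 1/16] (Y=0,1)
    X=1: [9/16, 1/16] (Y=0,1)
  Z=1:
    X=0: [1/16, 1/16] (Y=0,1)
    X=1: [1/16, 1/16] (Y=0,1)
0.0209 dits

Conditional mutual information: I(X;Y|Z) = H(X|Z) + H(Y|Z) - H(X,Y|Z)

H(Z) = 0.2442
H(X,Z) = 0.4662 → H(X|Z) = 0.2220
H(Y,Z) = 0.4662 → H(Y|Z) = 0.2220
H(X,Y,Z) = 0.6674 → H(X,Y|Z) = 0.4231

I(X;Y|Z) = 0.2220 + 0.2220 - 0.4231 = 0.0209 dits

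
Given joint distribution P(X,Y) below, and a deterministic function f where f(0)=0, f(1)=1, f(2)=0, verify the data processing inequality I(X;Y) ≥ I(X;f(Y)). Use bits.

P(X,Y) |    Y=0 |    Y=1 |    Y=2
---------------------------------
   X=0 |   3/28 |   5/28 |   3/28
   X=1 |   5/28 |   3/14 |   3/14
I(X;Y) = 0.0082, I(X;f(Y)) = 0.0074, inequality holds: 0.0082 ≥ 0.0074

Data Processing Inequality: For any Markov chain X → Y → Z, we have I(X;Y) ≥ I(X;Z).

Here Z = f(Y) is a deterministic function of Y, forming X → Y → Z.

Original I(X;Y) = 0.0082 bits

After applying f:
P(X,Z) where Z=f(Y):
- P(X,Z=0) = P(X,Y=0) + P(X,Y=2)
- P(X,Z=1) = P(X,Y=1)

I(X;Z) = I(X;f(Y)) = 0.0074 bits

Verification: 0.0082 ≥ 0.0074 ✓

Information cannot be created by processing; the function f can only lose information about X.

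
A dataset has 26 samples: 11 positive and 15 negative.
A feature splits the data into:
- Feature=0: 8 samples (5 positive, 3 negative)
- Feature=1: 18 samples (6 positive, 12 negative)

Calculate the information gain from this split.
0.0534 bits

Information Gain = H(Y) - H(Y|Feature)

Before split:
P(positive) = 11/26 = 0.4231
H(Y) = 0.9829 bits

After split:
Feature=0: H = 0.9544 bits (weight = 8/26)
Feature=1: H = 0.9183 bits (weight = 18/26)
H(Y|Feature) = (8/26)×0.9544 + (18/26)×0.9183 = 0.9294 bits

Information Gain = 0.9829 - 0.9294 = 0.0534 bits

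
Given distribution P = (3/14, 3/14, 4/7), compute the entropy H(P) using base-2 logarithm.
1.4138 bits

Shannon entropy is H(X) = -Σ p(x) log p(x).

For P = (3/14, 3/14, 4/7):
H = -3/14 × log_2(3/14) -3/14 × log_2(3/14) -4/7 × log_2(4/7)
H = 1.4138 bits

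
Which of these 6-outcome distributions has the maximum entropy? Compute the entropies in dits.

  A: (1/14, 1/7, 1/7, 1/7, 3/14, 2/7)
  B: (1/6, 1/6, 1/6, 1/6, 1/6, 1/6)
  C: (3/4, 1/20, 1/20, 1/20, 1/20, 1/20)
B

For a discrete distribution over n outcomes, entropy is maximized by the uniform distribution.

Computing entropies:
H(A) = 0.7429 dits
H(B) = 0.7782 dits
H(C) = 0.4190 dits

The uniform distribution (where all probabilities equal 1/6) achieves the maximum entropy of log_10(6) = 0.7782 dits.

Distribution B has the highest entropy.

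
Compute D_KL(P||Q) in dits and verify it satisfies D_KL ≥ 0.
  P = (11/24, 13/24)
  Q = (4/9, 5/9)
0.0002 dits

KL divergence satisfies the Gibbs inequality: D_KL(P||Q) ≥ 0 for all distributions P, Q.

D_KL(P||Q) = Σ p(x) log(p(x)/q(x))
Term by term:
  x=0: 11/24 × log_10[(11/24)/(4/9)] = 0.0061
  x=1: 13/24 × log_10[(13/24)/(5/9)] = -0.0060
D_KL(P||Q) = 0.0002 dits

D_KL(P||Q) = 0.0002 ≥ 0 ✓

This non-negativity is a fundamental property: relative entropy cannot be negative because it measures how different Q is from P.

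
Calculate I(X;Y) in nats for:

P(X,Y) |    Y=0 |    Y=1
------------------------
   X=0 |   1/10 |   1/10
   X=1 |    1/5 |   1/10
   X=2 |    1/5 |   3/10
0.0271 nats

Mutual information: I(X;Y) = H(X) + H(Y) - H(X,Y)

Marginals:
P(X) = (1/5, 3/10, 1/2), H(X) = 1.0297 nats
P(Y) = (1/2, 1/2), H(Y) = 0.6931 nats

Joint entropy: H(X,Y) = 1.6957 nats

I(X;Y) = 1.0297 + 0.6931 - 1.6957 = 0.0271 nats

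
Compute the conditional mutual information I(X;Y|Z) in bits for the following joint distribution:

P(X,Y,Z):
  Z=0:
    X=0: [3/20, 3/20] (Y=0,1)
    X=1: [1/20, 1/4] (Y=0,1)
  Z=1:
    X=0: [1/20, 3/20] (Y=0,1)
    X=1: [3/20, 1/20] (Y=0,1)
0.1315 bits

Conditional mutual information: I(X;Y|Z) = H(X|Z) + H(Y|Z) - H(X,Y|Z)

H(Z) = 0.9710
H(X,Z) = 1.9710 → H(X|Z) = 1.0000
H(Y,Z) = 1.9219 → H(Y|Z) = 0.9510
H(X,Y,Z) = 2.7905 → H(X,Y|Z) = 1.8195

I(X;Y|Z) = 1.0000 + 0.9510 - 1.8195 = 0.1315 bits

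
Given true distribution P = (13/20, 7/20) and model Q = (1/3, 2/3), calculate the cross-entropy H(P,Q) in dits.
0.3718 dits

Cross-entropy: H(P,Q) = -Σ p(x) log q(x)

Alternatively: H(P,Q) = H(P) + D_KL(P||Q)
H(P) = 0.2812 dits
D_KL(P||Q) = 0.0906 dits

H(P,Q) = 0.2812 + 0.0906 = 0.3718 dits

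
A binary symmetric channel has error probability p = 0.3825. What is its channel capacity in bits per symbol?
0.0402 bits

For a binary symmetric channel (BSC) with error probability p:
Capacity C = 1 - H(p) bits per symbol

where H(p) = -p log₂(p) - (1-p) log₂(1-p) is the binary entropy function.

H(0.3825) = 0.9598 bits
C = 1 - 0.9598 = 0.0402 bits per symbol

This means we can reliably transmit up to 0.0402 bits of information per channel use.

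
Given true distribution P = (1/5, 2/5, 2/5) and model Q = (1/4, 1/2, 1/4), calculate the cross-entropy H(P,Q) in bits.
1.6000 bits

Cross-entropy: H(P,Q) = -Σ p(x) log q(x)

Alternatively: H(P,Q) = H(P) + D_KL(P||Q)
H(P) = 1.5219 bits
D_KL(P||Q) = 0.0781 bits

H(P,Q) = 1.5219 + 0.0781 = 1.6000 bits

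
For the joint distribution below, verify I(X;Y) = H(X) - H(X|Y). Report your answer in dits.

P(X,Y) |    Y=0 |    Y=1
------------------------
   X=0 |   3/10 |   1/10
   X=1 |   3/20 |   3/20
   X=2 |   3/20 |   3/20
I(X;Y) = 0.0140 dits

Mutual information has multiple equivalent forms:
- I(X;Y) = H(X) - H(X|Y)
- I(X;Y) = H(Y) - H(Y|X)
- I(X;Y) = H(X) + H(Y) - H(X,Y)

Computing all quantities:
H(X) = 0.4729, H(Y) = 0.2923, H(X,Y) = 0.7512
H(X|Y) = 0.4589, H(Y|X) = 0.2783

Verification:
H(X) - H(X|Y) = 0.4729 - 0.4589 = 0.0140
H(Y) - H(Y|X) = 0.2923 - 0.2783 = 0.0140
H(X) + H(Y) - H(X,Y) = 0.4729 + 0.2923 - 0.7512 = 0.0140

All forms give I(X;Y) = 0.0140 dits. ✓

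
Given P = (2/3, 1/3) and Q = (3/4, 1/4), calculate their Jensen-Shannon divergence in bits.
0.0061 bits

Jensen-Shannon divergence is:
JSD(P||Q) = 0.5 × D_KL(P||M) + 0.5 × D_KL(Q||M)
where M = 0.5 × (P + Q) is the mixture distribution.

M = 0.5 × (2/3, 1/3) + 0.5 × (3/4, 1/4) = (17/24, 7/24)

D_KL(P||M) = 0.0059 bits
D_KL(Q||M) = 0.0062 bits

JSD(P||Q) = 0.5 × 0.0059 + 0.5 × 0.0062 = 0.0061 bits

Unlike KL divergence, JSD is symmetric and bounded: 0 ≤ JSD ≤ log(2).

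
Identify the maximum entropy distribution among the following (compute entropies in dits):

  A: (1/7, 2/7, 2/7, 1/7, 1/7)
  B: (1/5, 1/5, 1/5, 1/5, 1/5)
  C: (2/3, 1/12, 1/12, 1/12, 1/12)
B

For a discrete distribution over n outcomes, entropy is maximized by the uniform distribution.

Computing entropies:
H(A) = 0.6731 dits
H(B) = 0.6990 dits
H(C) = 0.4771 dits

The uniform distribution (where all probabilities equal 1/5) achieves the maximum entropy of log_10(5) = 0.6990 dits.

Distribution B has the highest entropy.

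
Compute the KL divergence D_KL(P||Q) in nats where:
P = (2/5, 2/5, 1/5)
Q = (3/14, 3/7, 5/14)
0.1061 nats

KL divergence: D_KL(P||Q) = Σ p(x) log(p(x)/q(x))

Computing term by term:
  x=0: 2/5 × log_e[(2/5)/(3/14)] = 2/5 × 0.6242 = 0.2497
  x=1: 2/5 × log_e[(2/5)/(3/7)] = 2/5 × -0.0690 = -0.0276
  x=2: 1/5 × log_e[(1/5)/(5/14)] = 1/5 × -0.5798 = -0.1160

D_KL(P||Q) = 0.1061 nats

Note: KL divergence is always non-negative and equals 0 iff P = Q.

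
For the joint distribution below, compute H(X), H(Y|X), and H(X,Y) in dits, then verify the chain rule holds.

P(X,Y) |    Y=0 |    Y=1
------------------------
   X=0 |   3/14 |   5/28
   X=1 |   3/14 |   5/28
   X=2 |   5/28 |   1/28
H(X,Y) = 0.7392, H(X) = 0.4622, H(Y|X) = 0.2770 (all in dits)

Chain rule: H(X,Y) = H(X) + H(Y|X)

Left side — joint entropy directly:
H(X,Y) = -Σ p(x,y) log p(x,y) = 0.7392 dits

Right side — compute H(Y|X) from the conditional distributions:
P(X) = (11/28, 11/28, 3/14), so H(X) = 0.4622 dits
H(Y|X) = Σ_x P(X=x) · H(Y|X=x):
  P(Y|X=0) = (6/11, 5/11), H(Y|X=0) = 0.2992, weight P(X=0) = 11/28
  P(Y|X=1) = (6/11, 5/11), H(Y|X=1) = 0.2992, weight P(X=1) = 11/28
  P(Y|X=2) = (5/6, 1/6), H(Y|X=2) = 0.1957, weight P(X=2) = 3/14
H(Y|X) = 0.2770 dits

H(X) + H(Y|X) = 0.4622 + 0.2770 = 0.7392 dits

Both sides equal 0.7392 dits. ✓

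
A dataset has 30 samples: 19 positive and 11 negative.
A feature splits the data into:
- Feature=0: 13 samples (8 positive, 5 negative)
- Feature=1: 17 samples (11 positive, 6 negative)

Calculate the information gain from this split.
0.0008 bits

Information Gain = H(Y) - H(Y|Feature)

Before split:
P(positive) = 19/30 = 0.6333
H(Y) = 0.9481 bits

After split:
Feature=0: H = 0.9612 bits (weight = 13/30)
Feature=1: H = 0.9367 bits (weight = 17/30)
H(Y|Feature) = (13/30)×0.9612 + (17/30)×0.9367 = 0.9473 bits

Information Gain = 0.9481 - 0.9473 = 0.0008 bits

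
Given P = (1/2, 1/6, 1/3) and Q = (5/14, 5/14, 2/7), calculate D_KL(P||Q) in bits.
0.1336 bits

KL divergence: D_KL(P||Q) = Σ p(x) log(p(x)/q(x))

Computing term by term:
  x=0: 1/2 × log_2[(1/2)/(5/14)] = 1/2 × 0.4854 = 0.2427
  x=1: 1/6 × log_2[(1/6)/(5/14)] = 1/6 × -1.0995 = -0.1833
  x=2: 1/3 × log_2[(1/3)/(2/7)] = 1/3 × 0.2224 = 0.0741

D_KL(P||Q) = 0.1336 bits

Note: KL divergence is always non-negative and equals 0 iff P = Q.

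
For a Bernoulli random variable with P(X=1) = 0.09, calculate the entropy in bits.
0.4365 bits

The binary entropy function is:
H(p) = -p log(p) - (1-p) log(1-p)

H(0.09) = -0.09 × log_2(0.09) - 0.91 × log_2(0.91)
H(0.09) = 0.4365 bits

Note: Binary entropy is maximized at p=0.5 (H=1 bit) and minimized at p=0 or p=1 (H=0).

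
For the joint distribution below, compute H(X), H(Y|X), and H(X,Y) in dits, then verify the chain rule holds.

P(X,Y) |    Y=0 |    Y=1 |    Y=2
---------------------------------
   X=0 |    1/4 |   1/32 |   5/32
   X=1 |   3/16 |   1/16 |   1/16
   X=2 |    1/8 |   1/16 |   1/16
H(X,Y) = 0.8737, H(X) = 0.4654, H(Y|X) = 0.4083 (all in dits)

Chain rule: H(X,Y) = H(X) + H(Y|X)

Left side — joint entropy directly:
H(X,Y) = -Σ p(x,y) log p(x,y) = 0.8737 dits

Right side — compute H(Y|X) from the conditional distributions:
P(X) = (7/16, 5/16, 1/4), so H(X) = 0.4654 dits
H(Y|X) = Σ_x P(X=x) · H(Y|X=x):
  P(Y|X=0) = (4/7, 1/14, 5/14), H(Y|X=0) = 0.3804, weight P(X=0) = 7/16
  P(Y|X=1) = (3/5, 1/5, 1/5), H(Y|X=1) = 0.4127, weight P(X=1) = 5/16
  P(Y|X=2) = (1/2, 1/4, 1/4), H(Y|X=2) = 0.4515, weight P(X=2) = 1/4
H(Y|X) = 0.4083 dits

H(X) + H(Y|X) = 0.4654 + 0.4083 = 0.8737 dits

Both sides equal 0.8737 dits. ✓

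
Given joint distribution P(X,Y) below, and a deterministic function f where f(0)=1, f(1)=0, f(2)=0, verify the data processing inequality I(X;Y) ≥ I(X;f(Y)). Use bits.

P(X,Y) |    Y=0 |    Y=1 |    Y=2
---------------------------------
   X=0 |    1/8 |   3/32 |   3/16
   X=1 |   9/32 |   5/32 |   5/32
I(X;Y) = 0.0324, I(X;f(Y)) = 0.0202, inequality holds: 0.0324 ≥ 0.0202

Data Processing Inequality: For any Markov chain X → Y → Z, we have I(X;Y) ≥ I(X;Z).

Here Z = f(Y) is a deterministic function of Y, forming X → Y → Z.

Original I(X;Y) = 0.0324 bits

After applying f:
P(X,Z) where Z=f(Y):
- P(X,Z=0) = P(X,Y=1) + P(X,Y=2)
- P(X,Z=1) = P(X,Y=0)

I(X;Z) = I(X;f(Y)) = 0.0202 bits

Verification: 0.0324 ≥ 0.0202 ✓

Information cannot be created by processing; the function f can only lose information about X.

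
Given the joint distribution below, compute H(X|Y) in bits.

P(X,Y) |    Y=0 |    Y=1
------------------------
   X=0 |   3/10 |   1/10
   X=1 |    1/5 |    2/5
0.8464 bits

Using the chain rule: H(X|Y) = H(X,Y) - H(Y)

First, compute H(X,Y) = 1.8464 bits

Marginal P(Y) = (1/2, 1/2)
H(Y) = 1.0000 bits

H(X|Y) = H(X,Y) - H(Y) = 1.8464 - 1.0000 = 0.8464 bits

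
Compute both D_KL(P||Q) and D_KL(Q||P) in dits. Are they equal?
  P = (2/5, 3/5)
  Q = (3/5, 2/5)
D_KL(P||Q) = 0.0352, D_KL(Q||P) = 0.0352

KL divergence is not symmetric: D_KL(P||Q) ≠ D_KL(Q||P) in general.

D_KL(P||Q) = 0.0352 dits
D_KL(Q||P) = 0.0352 dits

In this case they happen to be equal (to 4 decimal places).

This asymmetry is why KL divergence is not a true distance metric.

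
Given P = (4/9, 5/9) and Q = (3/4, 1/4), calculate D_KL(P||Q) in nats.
0.2111 nats

KL divergence: D_KL(P||Q) = Σ p(x) log(p(x)/q(x))

Computing term by term:
  x=0: 4/9 × log_e[(4/9)/(3/4)] = 4/9 × -0.5232 = -0.2326
  x=1: 5/9 × log_e[(5/9)/(1/4)] = 5/9 × 0.7985 = 0.4436

D_KL(P||Q) = 0.2111 nats

Note: KL divergence is always non-negative and equals 0 iff P = Q.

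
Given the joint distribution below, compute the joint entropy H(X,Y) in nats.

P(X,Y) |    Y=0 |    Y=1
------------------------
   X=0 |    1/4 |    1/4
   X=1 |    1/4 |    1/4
1.3863 nats

Joint entropy is H(X,Y) = -Σ_{x,y} p(x,y) log p(x,y).

Summing over all non-zero entries:
H(X,Y) = -[1/4·log_e(1/4) + 1/4·log_e(1/4) + 1/4·log_e(1/4) + 1/4·log_e(1/4)]
H(X,Y) = 1.3863 nats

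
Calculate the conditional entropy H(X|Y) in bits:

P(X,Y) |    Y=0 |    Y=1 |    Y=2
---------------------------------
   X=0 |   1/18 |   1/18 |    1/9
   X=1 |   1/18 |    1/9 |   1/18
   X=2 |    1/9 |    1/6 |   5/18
1.3970 bits

Using the chain rule: H(X|Y) = H(X,Y) - H(Y)

First, compute H(X,Y) = 2.9275 bits

Marginal P(Y) = (2/9, 1/3, 4/9)
H(Y) = 1.5305 bits

H(X|Y) = H(X,Y) - H(Y) = 2.9275 - 1.5305 = 1.3970 bits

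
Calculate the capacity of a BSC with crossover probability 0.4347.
0.0123 bits

For a binary symmetric channel (BSC) with error probability p:
Capacity C = 1 - H(p) bits per symbol

where H(p) = -p log₂(p) - (1-p) log₂(1-p) is the binary entropy function.

H(0.4347) = 0.9877 bits
C = 1 - 0.9877 = 0.0123 bits per symbol

This means we can reliably transmit up to 0.0123 bits of information per channel use.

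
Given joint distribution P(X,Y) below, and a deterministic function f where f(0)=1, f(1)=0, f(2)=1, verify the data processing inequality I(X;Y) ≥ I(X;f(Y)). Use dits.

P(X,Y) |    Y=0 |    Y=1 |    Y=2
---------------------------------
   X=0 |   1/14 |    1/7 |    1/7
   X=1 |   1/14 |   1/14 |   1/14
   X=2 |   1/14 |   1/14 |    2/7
I(X;Y) = 0.0220, I(X;f(Y)) = 0.0123, inequality holds: 0.0220 ≥ 0.0123

Data Processing Inequality: For any Markov chain X → Y → Z, we have I(X;Y) ≥ I(X;Z).

Here Z = f(Y) is a deterministic function of Y, forming X → Y → Z.

Original I(X;Y) = 0.0220 dits

After applying f:
P(X,Z) where Z=f(Y):
- P(X,Z=0) = P(X,Y=1)
- P(X,Z=1) = P(X,Y=0) + P(X,Y=2)

I(X;Z) = I(X;f(Y)) = 0.0123 dits

Verification: 0.0220 ≥ 0.0123 ✓

Information cannot be created by processing; the function f can only lose information about X.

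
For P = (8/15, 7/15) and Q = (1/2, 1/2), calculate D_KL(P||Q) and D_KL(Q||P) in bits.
D_KL(P||Q) = 0.0032, D_KL(Q||P) = 0.0032

KL divergence is not symmetric: D_KL(P||Q) ≠ D_KL(Q||P) in general.

D_KL(P||Q) = 0.0032 bits
D_KL(Q||P) = 0.0032 bits

In this case they happen to be equal (to 4 decimal places).

This asymmetry is why KL divergence is not a true distance metric.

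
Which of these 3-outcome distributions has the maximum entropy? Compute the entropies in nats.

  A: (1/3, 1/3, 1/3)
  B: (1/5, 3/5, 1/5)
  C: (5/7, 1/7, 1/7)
A

For a discrete distribution over n outcomes, entropy is maximized by the uniform distribution.

Computing entropies:
H(A) = 1.0986 nats
H(B) = 0.9503 nats
H(C) = 0.7963 nats

The uniform distribution (where all probabilities equal 1/3) achieves the maximum entropy of log_e(3) = 1.0986 nats.

Distribution A has the highest entropy.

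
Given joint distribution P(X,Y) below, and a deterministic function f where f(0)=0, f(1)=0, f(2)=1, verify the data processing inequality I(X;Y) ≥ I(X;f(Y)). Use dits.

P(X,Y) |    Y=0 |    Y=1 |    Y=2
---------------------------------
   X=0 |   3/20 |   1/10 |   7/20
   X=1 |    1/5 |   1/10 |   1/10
I(X;Y) = 0.0248, I(X;f(Y)) = 0.0242, inequality holds: 0.0248 ≥ 0.0242

Data Processing Inequality: For any Markov chain X → Y → Z, we have I(X;Y) ≥ I(X;Z).

Here Z = f(Y) is a deterministic function of Y, forming X → Y → Z.

Original I(X;Y) = 0.0248 dits

After applying f:
P(X,Z) where Z=f(Y):
- P(X,Z=0) = P(X,Y=0) + P(X,Y=1)
- P(X,Z=1) = P(X,Y=2)

I(X;Z) = I(X;f(Y)) = 0.0242 dits

Verification: 0.0248 ≥ 0.0242 ✓

Information cannot be created by processing; the function f can only lose information about X.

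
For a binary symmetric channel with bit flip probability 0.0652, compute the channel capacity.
0.6522 bits

For a binary symmetric channel (BSC) with error probability p:
Capacity C = 1 - H(p) bits per symbol

where H(p) = -p log₂(p) - (1-p) log₂(1-p) is the binary entropy function.

H(0.0652) = 0.3478 bits
C = 1 - 0.3478 = 0.6522 bits per symbol

This means we can reliably transmit up to 0.6522 bits of information per channel use.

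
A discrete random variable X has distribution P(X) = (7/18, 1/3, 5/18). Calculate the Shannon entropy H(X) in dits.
0.4731 dits

Shannon entropy is H(X) = -Σ p(x) log p(x).

For P = (7/18, 1/3, 5/18):
H = -7/18 × log_10(7/18) -1/3 × log_10(1/3) -5/18 × log_10(5/18)
H = 0.4731 dits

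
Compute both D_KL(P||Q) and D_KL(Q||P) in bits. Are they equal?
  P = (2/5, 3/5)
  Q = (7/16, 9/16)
D_KL(P||Q) = 0.0042, D_KL(Q||P) = 0.0042

KL divergence is not symmetric: D_KL(P||Q) ≠ D_KL(Q||P) in general.

D_KL(P||Q) = 0.0042 bits
D_KL(Q||P) = 0.0042 bits

In this case they happen to be equal (to 4 decimal places).

This asymmetry is why KL divergence is not a true distance metric.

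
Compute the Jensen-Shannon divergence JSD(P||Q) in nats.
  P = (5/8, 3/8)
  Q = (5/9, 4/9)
0.0025 nats

Jensen-Shannon divergence is:
JSD(P||Q) = 0.5 × D_KL(P||M) + 0.5 × D_KL(Q||M)
where M = 0.5 × (P + Q) is the mixture distribution.

M = 0.5 × (5/8, 3/8) + 0.5 × (5/9, 4/9) = (0.590278, 0.409722)

D_KL(P||M) = 0.0025 nats
D_KL(Q||M) = 0.0025 nats

JSD(P||Q) = 0.5 × 0.0025 + 0.5 × 0.0025 = 0.0025 nats

Unlike KL divergence, JSD is symmetric and bounded: 0 ≤ JSD ≤ log(2).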